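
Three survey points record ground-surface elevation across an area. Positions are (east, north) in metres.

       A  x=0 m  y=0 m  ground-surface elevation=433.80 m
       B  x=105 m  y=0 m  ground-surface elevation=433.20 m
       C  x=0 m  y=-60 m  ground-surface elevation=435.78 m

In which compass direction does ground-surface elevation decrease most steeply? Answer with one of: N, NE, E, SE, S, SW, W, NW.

∂z/∂x = (433.20 − 433.80) / (105 − 0) = -0.005714
∂z/∂y = (435.78 − 433.80) / (-60 − 0) = -0.03300
Steepest decrease is along −∇f = (+0.005714 E, +0.03300 N) → north.

N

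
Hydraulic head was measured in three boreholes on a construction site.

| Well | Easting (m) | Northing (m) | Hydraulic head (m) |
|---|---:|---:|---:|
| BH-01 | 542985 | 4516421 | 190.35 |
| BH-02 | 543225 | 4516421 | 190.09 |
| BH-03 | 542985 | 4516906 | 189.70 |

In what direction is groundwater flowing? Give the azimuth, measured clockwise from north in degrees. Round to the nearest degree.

∂h/∂x = (190.09 − 190.35) / (543225 − 542985) = -0.001083
∂h/∂y = (189.70 − 190.35) / (4516906 − 4516421) = -0.001340
Flow direction (−∇h) has components (+0.001083 E, +0.001340 N).
Azimuth = atan2(E, N) = atan2(+0.001083, +0.001340) = 38.9° ≈ 039°.

039°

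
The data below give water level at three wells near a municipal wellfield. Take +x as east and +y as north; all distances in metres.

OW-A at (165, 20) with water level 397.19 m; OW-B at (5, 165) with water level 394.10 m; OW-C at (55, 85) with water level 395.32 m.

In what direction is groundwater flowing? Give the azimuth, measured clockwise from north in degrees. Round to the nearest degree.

300°

With h = a·x + b·y + c and OW-A as origin, the differences give:
  (-160)·a + 145·b = -3.09
  (-110)·a + 65·b = -1.87
Eliminate b (×65 and ×145, subtract): 5550·a = 70.300 → a = ∂h/∂x = +0.01267
Back-substitute: b = ∂h/∂y = -0.007333.
Flow direction (−∇h) has components (-0.01267 E, +0.007333 N).
Azimuth = atan2(E, N) = atan2(-0.01267, +0.007333) = 300.1° ≈ 300°.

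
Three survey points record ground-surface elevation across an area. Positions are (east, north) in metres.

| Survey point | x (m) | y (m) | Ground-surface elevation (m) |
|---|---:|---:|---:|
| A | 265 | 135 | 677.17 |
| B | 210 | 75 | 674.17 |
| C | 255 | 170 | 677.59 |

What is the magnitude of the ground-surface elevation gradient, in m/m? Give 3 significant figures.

0.0380 m/m

With z = a·x + b·y + c and A as origin, the differences give:
  (-55)·a + (-60)·b = -3.00
  (-10)·a + 35·b = +0.42
Eliminate b (×35 and ×(-60), subtract): -2525·a = -79.800 → a = ∂z/∂x = +0.03160
Back-substitute: b = ∂z/∂y = +0.02103.
|∇f| = √(0.03160² + 0.02103²) = 0.03796 m/m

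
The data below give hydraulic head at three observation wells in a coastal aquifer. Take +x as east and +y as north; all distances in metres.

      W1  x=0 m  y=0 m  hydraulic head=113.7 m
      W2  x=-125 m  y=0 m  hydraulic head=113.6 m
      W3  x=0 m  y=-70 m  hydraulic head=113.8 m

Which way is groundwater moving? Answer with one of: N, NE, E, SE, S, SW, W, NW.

∂h/∂x = (113.6 − 113.7) / (-125 − 0) = +0.0008000
∂h/∂y = (113.8 − 113.7) / (-70 − 0) = -0.001429
Flow = −∇h = (-0.0008000 east, +0.001429 north), which points northwest.

NW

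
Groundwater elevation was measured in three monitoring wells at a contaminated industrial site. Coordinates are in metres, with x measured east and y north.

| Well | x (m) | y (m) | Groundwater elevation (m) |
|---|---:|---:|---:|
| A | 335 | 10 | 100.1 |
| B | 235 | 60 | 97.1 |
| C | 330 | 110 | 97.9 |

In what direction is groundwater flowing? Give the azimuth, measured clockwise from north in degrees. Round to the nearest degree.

Three-point gradient (reference A): Δ to B = (-100, 50, -3.0), Δ to C = (-5, 100, -2.2).
∂h/∂x = +0.01949, ∂h/∂y = -0.02103 (det = -9750).
Flow direction (−∇h) has components (-0.01949 E, +0.02103 N).
Azimuth = atan2(E, N) = atan2(-0.01949, +0.02103) = 317.2° ≈ 317°.

317°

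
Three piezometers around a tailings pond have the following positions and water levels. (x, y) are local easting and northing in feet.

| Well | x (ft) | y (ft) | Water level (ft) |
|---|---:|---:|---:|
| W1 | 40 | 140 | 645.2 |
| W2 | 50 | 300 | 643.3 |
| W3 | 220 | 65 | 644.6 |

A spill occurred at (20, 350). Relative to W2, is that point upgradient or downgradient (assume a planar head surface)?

Differences from W1: to W2 (Δx, Δy, Δh) = (10, 160, -1.9); to W3 = (180, -75, -0.6).
Determinant of the coordinate differences = 10·(-75) − 180·160 = -29550.
∂h/∂x = [(-1.9)·(-75) − (-0.6)·160] / -29550 = -0.008071
∂h/∂y = [10·(-0.6) − 180·(-1.9)] / -29550 = -0.01137
Head at (20, 350) = 645.2 + (-0.008071)·(-20) + (-0.01137)·(210) = 642.97 ft.
That is lower than the 643.3 ft at W2, so the point is downgradient.

downgradient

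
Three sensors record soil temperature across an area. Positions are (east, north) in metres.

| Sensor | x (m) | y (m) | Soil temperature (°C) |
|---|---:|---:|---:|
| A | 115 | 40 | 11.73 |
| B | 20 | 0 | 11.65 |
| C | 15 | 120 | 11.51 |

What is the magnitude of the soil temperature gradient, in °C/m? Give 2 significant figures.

0.0017 °C/m

Taking A as reference: B−A = (-95, -40, -0.08); C−A = (-100, 80, -0.22).
Solve a·Δx + b·Δy = ΔT: det = (-95)·80 − (-100)·(-40) = -11600.
∂T/∂x = [(-0.08)·80 − (-0.22)·(-40)] / -11600 = +0.001310
∂T/∂y = [(-95)·(-0.22) − (-100)·(-0.08)] / -11600 = -0.001112
|∇f| = √(0.001310² + -0.001112²) = 0.001718 °C/m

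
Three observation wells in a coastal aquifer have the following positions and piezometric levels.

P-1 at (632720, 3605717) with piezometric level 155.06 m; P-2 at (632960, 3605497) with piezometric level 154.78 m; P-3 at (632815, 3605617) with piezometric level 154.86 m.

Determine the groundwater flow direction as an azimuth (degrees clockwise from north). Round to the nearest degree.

Taking P-1 as reference: P-2−P-1 = (240, -220, -0.28); P-3−P-1 = (95, -100, -0.20).
Solve a·Δx + b·Δy = Δh: det = 240·(-100) − 95·(-220) = -3100.
∂h/∂x = [(-0.28)·(-100) − (-0.20)·(-220)] / -3100 = +0.005161
∂h/∂y = [240·(-0.20) − 95·(-0.28)] / -3100 = +0.006903
Flow direction (−∇h) has components (-0.005161 E, -0.006903 N).
Azimuth = atan2(E, N) = atan2(-0.005161, -0.006903) = 216.8° ≈ 217°.

217°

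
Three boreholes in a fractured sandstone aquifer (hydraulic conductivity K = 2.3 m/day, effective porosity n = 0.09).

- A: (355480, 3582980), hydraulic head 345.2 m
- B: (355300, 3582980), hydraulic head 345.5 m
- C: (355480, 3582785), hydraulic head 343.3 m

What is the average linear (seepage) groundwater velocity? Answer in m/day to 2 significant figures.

0.25 m/day

∂h/∂x = (345.5 − 345.2) / (355300 − 355480) = -0.001667
∂h/∂y = (343.3 − 345.2) / (3582785 − 3582980) = +0.009744
|∇h| = √(-0.001667² + 0.009744²) = 0.009886
Seepage velocity v = K·i/n = 2.3 × 0.009886 / 0.09 = 0.2526 m/day.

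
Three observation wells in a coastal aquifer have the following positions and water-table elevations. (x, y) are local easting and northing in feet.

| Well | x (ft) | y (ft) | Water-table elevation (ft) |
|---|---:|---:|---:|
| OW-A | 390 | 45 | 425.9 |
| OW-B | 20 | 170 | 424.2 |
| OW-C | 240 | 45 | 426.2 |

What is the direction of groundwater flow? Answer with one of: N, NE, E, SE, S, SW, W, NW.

N

Differences from OW-A: to OW-B (Δx, Δy, Δh) = (-370, 125, -1.7); to OW-C = (-150, 0, +0.3).
Solve a·Δx + b·Δy = Δh: det = (-370)·0 − (-150)·125 = 18750.
∂h/∂x = [(-1.7)·0 − (+0.3)·125] / 18750 = -0.002000
∂h/∂y = [(-370)·(+0.3) − (-150)·(-1.7)] / 18750 = -0.01952
Flow = −∇h = (+0.002000 east, +0.01952 north), which points north.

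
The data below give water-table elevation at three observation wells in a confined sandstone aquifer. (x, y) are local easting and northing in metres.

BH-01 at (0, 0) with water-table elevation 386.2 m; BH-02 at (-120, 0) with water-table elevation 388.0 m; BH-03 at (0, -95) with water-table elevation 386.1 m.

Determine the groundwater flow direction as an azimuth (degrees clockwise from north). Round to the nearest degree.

094°

∂h/∂x = (388.0 − 386.2) / (-120 − 0) = -0.01500
∂h/∂y = (386.1 − 386.2) / (-95 − 0) = +0.001053
Flow direction (−∇h) has components (+0.01500 E, -0.001053 N).
Azimuth = atan2(E, N) = atan2(+0.01500, -0.001053) = 94.0° ≈ 094°.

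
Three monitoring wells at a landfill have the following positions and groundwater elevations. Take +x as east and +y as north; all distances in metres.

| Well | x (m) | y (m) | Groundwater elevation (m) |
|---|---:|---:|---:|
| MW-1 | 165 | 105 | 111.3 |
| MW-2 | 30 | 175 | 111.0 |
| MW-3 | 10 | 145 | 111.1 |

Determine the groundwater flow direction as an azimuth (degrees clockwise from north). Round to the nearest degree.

Taking MW-1 as reference: MW-2−MW-1 = (-135, 70, -0.3); MW-3−MW-1 = (-155, 40, -0.2).
Solve a·Δx + b·Δy = Δh: det = (-135)·40 − (-155)·70 = 5450.
∂h/∂x = [(-0.3)·40 − (-0.2)·70] / 5450 = +0.0003670
∂h/∂y = [(-135)·(-0.2) − (-155)·(-0.3)] / 5450 = -0.003578
Flow direction (−∇h) has components (-0.0003670 E, +0.003578 N).
Azimuth = atan2(E, N) = atan2(-0.0003670, +0.003578) = 354.1° ≈ 354°.

354°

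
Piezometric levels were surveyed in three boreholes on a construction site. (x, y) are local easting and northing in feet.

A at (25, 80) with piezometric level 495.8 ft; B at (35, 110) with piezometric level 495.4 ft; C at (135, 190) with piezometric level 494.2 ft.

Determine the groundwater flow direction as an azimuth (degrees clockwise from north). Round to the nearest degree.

008°

With h = a·x + b·y + c and A as origin, the differences give:
  10·a + 30·b = -0.4
  110·a + 110·b = -1.6
Eliminate b (×110 and ×30, subtract): -2200·a = 4.00 → a = ∂h/∂x = -0.001818
Back-substitute: b = ∂h/∂y = -0.01273.
Flow direction (−∇h) has components (+0.001818 E, +0.01273 N).
Azimuth = atan2(E, N) = atan2(+0.001818, +0.01273) = 8.1° ≈ 008°.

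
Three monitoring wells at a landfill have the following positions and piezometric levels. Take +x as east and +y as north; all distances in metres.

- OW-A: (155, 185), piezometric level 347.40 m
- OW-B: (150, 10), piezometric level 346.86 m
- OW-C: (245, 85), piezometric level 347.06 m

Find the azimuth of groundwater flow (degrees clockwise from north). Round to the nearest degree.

With h = a·x + b·y + c and OW-A as origin, the differences give:
  (-5)·a + (-175)·b = -0.54
  90·a + (-100)·b = -0.34
Eliminate b (×(-100) and ×(-175), subtract): 16250·a = -5.500 → a = ∂h/∂x = -0.0003385
Back-substitute: b = ∂h/∂y = +0.003095.
Flow direction (−∇h) has components (+0.0003385 E, -0.003095 N).
Azimuth = atan2(E, N) = atan2(+0.0003385, -0.003095) = 173.8° ≈ 174°.

174°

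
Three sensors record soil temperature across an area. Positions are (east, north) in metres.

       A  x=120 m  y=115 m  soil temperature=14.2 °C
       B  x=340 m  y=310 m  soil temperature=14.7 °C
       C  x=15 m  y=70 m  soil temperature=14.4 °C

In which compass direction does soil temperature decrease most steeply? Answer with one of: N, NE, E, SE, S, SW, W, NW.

SE

Differences from A: to B (Δx, Δy, Δh) = (220, 195, +0.5); to C = (-105, -45, +0.2).
Determinant of the coordinate differences = 220·(-45) − (-105)·195 = 10575.
∂T/∂x = [(+0.5)·(-45) − (+0.2)·195] / 10575 = -0.005816
∂T/∂y = [220·(+0.2) − (-105)·(+0.5)] / 10575 = +0.009125
Steepest decrease is along −∇f = (+0.005816 E, -0.009125 N) → southeast.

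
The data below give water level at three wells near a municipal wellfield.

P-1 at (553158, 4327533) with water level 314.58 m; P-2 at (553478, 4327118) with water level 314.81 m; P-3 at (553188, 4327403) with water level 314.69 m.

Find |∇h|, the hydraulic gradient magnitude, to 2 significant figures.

Taking P-1 as reference: P-2−P-1 = (320, -415, +0.23); P-3−P-1 = (30, -130, +0.11).
Determinant of the coordinate differences = 320·(-130) − 30·(-415) = -29150.
∂h/∂x = [(+0.23)·(-130) − (+0.11)·(-415)] / -29150 = -0.0005403
∂h/∂y = [320·(+0.11) − 30·(+0.23)] / -29150 = -0.0009708
|∇h| = √(-0.0005403² + -0.0009708²) = 0.001111

0.0011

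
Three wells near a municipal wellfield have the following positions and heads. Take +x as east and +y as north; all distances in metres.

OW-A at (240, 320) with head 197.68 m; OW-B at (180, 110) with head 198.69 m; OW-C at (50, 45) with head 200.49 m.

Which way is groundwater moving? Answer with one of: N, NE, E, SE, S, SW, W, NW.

E

Differences from OW-A: to OW-B (Δx, Δy, Δh) = (-60, -210, +1.01); to OW-C = (-190, -275, +2.81).
Determinant of the coordinate differences = (-60)·(-275) − (-190)·(-210) = -23400.
∂h/∂x = [(+1.01)·(-275) − (+2.81)·(-210)] / -23400 = -0.01335
∂h/∂y = [(-60)·(+2.81) − (-190)·(+1.01)] / -23400 = -0.0009957
Flow = −∇h = (+0.01335 east, +0.0009957 north), which points east.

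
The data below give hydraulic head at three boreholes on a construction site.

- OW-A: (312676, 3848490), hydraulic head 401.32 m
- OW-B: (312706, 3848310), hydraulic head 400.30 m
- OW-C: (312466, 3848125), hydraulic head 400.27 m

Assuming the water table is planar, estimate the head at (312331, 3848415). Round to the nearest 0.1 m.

Differences from OW-A: to OW-B (Δx, Δy, Δh) = (30, -180, -1.02); to OW-C = (-210, -365, -1.05).
Determinant of the coordinate differences = 30·(-365) − (-210)·(-180) = -48750.
∂h/∂x = [(-1.02)·(-365) − (-1.05)·(-180)] / -48750 = -0.003760
∂h/∂y = [30·(-1.05) − (-210)·(-1.02)] / -48750 = +0.005040
h(312331, 3848415) = 401.32 + (-0.003760)·(-345) + (+0.005040)·(-75) = 401.32 +1.297 -0.378 = 402.239 m.

402.2 m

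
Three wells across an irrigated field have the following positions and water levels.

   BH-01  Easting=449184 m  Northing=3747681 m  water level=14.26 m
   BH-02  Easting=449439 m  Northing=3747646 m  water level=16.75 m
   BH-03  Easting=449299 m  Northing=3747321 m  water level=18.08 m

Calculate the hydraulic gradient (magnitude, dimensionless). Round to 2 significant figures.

0.012

With h = a·x + b·y + c and BH-01 as origin, the differences give:
  255·a + (-35)·b = +2.49
  115·a + (-360)·b = +3.82
Eliminate b (×(-360) and ×(-35), subtract): -87775·a = -762.700 → a = ∂h/∂x = +0.008689
Back-substitute: b = ∂h/∂y = -0.007835.
|∇h| = √(0.008689² + -0.007835²) = 0.0117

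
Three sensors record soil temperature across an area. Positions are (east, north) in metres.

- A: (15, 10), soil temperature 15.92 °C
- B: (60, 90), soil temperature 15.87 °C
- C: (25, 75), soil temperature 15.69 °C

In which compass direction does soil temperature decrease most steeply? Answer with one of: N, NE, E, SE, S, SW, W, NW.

Taking A as reference: B−A = (45, 80, -0.05); C−A = (10, 65, -0.23).
Determinant of the coordinate differences = 45·65 − 10·80 = 2125.
∂T/∂x = [(-0.05)·65 − (-0.23)·80] / 2125 = +0.007129
∂T/∂y = [45·(-0.23) − 10·(-0.05)] / 2125 = -0.004635
Steepest decrease is along −∇f = (-0.007129 E, +0.004635 N) → northwest.

NW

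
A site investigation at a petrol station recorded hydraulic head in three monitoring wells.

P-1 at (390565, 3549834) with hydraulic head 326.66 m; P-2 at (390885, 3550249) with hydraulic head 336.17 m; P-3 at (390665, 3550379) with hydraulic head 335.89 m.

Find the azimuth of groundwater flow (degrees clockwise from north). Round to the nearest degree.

214°

Three-point gradient (reference P-1): Δ to P-2 = (320, 415, +9.51), Δ to P-3 = (100, 545, +9.23).
∂h/∂x = +0.01018, ∂h/∂y = +0.01507 (det = 132900).
Flow direction (−∇h) has components (-0.01018 E, -0.01507 N).
Azimuth = atan2(E, N) = atan2(-0.01018, -0.01507) = 214.0° ≈ 214°.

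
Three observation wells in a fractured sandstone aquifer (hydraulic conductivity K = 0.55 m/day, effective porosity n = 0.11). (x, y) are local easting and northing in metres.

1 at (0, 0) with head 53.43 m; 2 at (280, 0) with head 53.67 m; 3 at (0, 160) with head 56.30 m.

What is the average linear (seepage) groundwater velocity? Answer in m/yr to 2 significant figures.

∂h/∂x = (53.67 − 53.43) / (280 − 0) = +0.0008571
∂h/∂y = (56.30 − 53.43) / (160 − 0) = +0.01794
|∇h| = √(0.0008571² + 0.01794²) = 0.01796
Seepage velocity v = K·i/n = 0.55 × 0.01796 / 0.11 = 0.0898 m/day = 32.8 m/yr.

33 m/yr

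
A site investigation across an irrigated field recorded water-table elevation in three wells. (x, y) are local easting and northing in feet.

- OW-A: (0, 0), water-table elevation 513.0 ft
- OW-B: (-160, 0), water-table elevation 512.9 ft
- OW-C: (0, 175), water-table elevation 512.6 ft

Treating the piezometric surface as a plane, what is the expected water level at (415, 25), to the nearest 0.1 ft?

∂h/∂x = (512.9 − 513.0) / (-160 − 0) = +0.0006250
∂h/∂y = (512.6 − 513.0) / (175 − 0) = -0.002286
h(415, 25) = 513.0 + (+0.0006250)·(415) + (-0.002286)·(25) = 513.0 +0.259 -0.057 = 513.202 ft.

513.2 ft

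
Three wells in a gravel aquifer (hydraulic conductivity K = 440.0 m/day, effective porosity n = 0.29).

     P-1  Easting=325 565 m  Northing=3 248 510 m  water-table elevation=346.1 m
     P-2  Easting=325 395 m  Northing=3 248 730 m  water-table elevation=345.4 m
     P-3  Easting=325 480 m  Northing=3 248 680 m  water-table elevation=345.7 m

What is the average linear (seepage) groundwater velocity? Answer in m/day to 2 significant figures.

Differences from P-1: to P-2 (Δx, Δy, Δh) = (-170, 220, -0.7); to P-3 = (-85, 170, -0.4).
Solve a·Δx + b·Δy = Δh: det = (-170)·170 − (-85)·220 = -10200.
∂h/∂x = [(-0.7)·170 − (-0.4)·220] / -10200 = +0.003039
∂h/∂y = [(-170)·(-0.4) − (-85)·(-0.7)] / -10200 = -0.0008333
|∇h| = √(0.003039² + -0.0008333²) = 0.003151
Seepage velocity v = K·i/n = 440.0 × 0.003151 / 0.29 = 4.781 m/day.

4.8 m/day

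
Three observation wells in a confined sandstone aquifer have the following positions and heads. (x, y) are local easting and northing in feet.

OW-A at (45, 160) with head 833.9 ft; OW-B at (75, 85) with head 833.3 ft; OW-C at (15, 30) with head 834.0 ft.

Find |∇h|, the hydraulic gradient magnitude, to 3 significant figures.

With h = a·x + b·y + c and OW-A as origin, the differences give:
  30·a + (-75)·b = -0.6
  (-30)·a + (-130)·b = +0.1
Eliminate b (×(-130) and ×(-75), subtract): -6150·a = 85.50 → a = ∂h/∂x = -0.01390
Back-substitute: b = ∂h/∂y = +0.002439.
|∇h| = √(-0.01390² + 0.002439²) = 0.01411

0.0141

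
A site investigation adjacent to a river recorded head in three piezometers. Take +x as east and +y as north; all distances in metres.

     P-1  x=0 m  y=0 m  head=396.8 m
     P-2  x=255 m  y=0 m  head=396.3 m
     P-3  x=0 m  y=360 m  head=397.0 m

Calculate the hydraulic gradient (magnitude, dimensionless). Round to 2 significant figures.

∂h/∂x = (396.3 − 396.8) / (255 − 0) = -0.001961
∂h/∂y = (397.0 − 396.8) / (360 − 0) = +0.0005556
|∇h| = √(-0.001961² + 0.0005556²) = 0.002038

0.0020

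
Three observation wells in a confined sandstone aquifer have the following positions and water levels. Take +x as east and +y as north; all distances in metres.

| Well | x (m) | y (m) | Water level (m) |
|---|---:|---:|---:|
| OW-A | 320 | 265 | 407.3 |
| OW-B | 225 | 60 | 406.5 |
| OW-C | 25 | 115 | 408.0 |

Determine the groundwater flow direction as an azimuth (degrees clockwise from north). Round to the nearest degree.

139°

Taking OW-A as reference: OW-B−OW-A = (-95, -205, -0.8); OW-C−OW-A = (-295, -150, +0.7).
Determinant of the coordinate differences = (-95)·(-150) − (-295)·(-205) = -46225.
∂h/∂x = [(-0.8)·(-150) − (+0.7)·(-205)] / -46225 = -0.005700
∂h/∂y = [(-95)·(+0.7) − (-295)·(-0.8)] / -46225 = +0.006544
Flow direction (−∇h) has components (+0.005700 E, -0.006544 N).
Azimuth = atan2(E, N) = atan2(+0.005700, -0.006544) = 138.9° ≈ 139°.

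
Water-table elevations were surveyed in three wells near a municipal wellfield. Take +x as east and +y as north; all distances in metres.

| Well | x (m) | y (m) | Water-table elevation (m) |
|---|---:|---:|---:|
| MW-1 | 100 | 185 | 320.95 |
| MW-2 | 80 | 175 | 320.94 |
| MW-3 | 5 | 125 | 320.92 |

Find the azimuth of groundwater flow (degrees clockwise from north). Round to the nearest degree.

319°

With h = a·x + b·y + c and MW-1 as origin, the differences give:
  (-20)·a + (-10)·b = -0.01
  (-95)·a + (-60)·b = -0.03
Eliminate b (×(-60) and ×(-10), subtract): 250·a = 0.300 → a = ∂h/∂x = +0.001200
Back-substitute: b = ∂h/∂y = -0.001400.
Flow direction (−∇h) has components (-0.001200 E, +0.001400 N).
Azimuth = atan2(E, N) = atan2(-0.001200, +0.001400) = 319.4° ≈ 319°.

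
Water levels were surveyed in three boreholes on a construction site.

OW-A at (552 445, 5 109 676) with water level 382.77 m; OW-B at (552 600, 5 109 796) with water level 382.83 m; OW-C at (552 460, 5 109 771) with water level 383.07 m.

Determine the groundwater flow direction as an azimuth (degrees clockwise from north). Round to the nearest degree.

146°

With h = a·x + b·y + c and OW-A as origin, the differences give:
  155·a + 120·b = +0.06
  15·a + 95·b = +0.30
Eliminate b (×95 and ×120, subtract): 12925·a = -30.300 → a = ∂h/∂x = -0.002344
Back-substitute: b = ∂h/∂y = +0.003528.
Flow direction (−∇h) has components (+0.002344 E, -0.003528 N).
Azimuth = atan2(E, N) = atan2(+0.002344, -0.003528) = 146.4° ≈ 146°.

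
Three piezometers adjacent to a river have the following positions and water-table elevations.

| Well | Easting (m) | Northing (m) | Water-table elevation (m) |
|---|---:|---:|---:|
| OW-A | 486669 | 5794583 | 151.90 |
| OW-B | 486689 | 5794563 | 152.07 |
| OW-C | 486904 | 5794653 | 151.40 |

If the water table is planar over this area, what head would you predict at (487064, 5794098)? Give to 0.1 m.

Three-point gradient (reference OW-A): Δ to OW-B = (20, -20, +0.17), Δ to OW-C = (235, 70, -0.50).
∂h/∂x = +0.0003115, ∂h/∂y = -0.008189 (det = 6100).
h(487064, 5794098) = 151.90 + (+0.0003115)·(395) + (-0.008189)·(-485) = 151.90 +0.123 +3.971 = 155.994 m.

156.0 m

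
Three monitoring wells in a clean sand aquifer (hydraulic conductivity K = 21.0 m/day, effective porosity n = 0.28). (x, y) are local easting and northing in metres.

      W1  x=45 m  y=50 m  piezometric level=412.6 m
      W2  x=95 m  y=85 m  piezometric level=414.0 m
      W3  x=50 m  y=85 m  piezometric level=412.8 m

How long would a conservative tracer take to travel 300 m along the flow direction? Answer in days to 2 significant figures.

150 days

With h = a·x + b·y + c and W1 as origin, the differences give:
  50·a + 35·b = +1.4
  5·a + 35·b = +0.2
Eliminate b (×35 and ×35, subtract): 1575·a = 42.00 → a = ∂h/∂x = +0.02667
Back-substitute: b = ∂h/∂y = +0.001905.
|∇h| = √(0.02667² + 0.001905²) = 0.02674
Seepage velocity v = K·i/n = 21.0 × 0.02674 / 0.28 = 2.006 m/day.
t = 300 / 2.006 = 149.6 days.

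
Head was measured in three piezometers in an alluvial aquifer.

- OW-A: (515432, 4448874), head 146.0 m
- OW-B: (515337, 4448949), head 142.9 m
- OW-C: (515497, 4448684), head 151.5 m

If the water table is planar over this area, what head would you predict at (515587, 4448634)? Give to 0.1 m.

Differences from OW-A: to OW-B (Δx, Δy, Δh) = (-95, 75, -3.1); to OW-C = (65, -190, +5.5).
Determinant of the coordinate differences = (-95)·(-190) − 65·75 = 13175.
∂h/∂x = [(-3.1)·(-190) − (+5.5)·75] / 13175 = +0.01340
∂h/∂y = [(-95)·(+5.5) − 65·(-3.1)] / 13175 = -0.02436
h(515587, 4448634) = 146.0 + (+0.01340)·(155) + (-0.02436)·(-240) = 146.0 +2.076 +5.847 = 153.924 m.

153.9 m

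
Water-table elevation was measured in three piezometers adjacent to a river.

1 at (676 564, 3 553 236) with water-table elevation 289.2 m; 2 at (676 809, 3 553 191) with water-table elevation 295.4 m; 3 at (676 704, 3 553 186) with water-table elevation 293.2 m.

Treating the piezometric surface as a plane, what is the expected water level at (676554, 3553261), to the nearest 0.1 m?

288.5 m

Differences from 1: to 2 (Δx, Δy, Δh) = (245, -45, +6.2); to 3 = (140, -50, +4.0).
Determinant of the coordinate differences = 245·(-50) − 140·(-45) = -5950.
∂h/∂x = [(+6.2)·(-50) − (+4.0)·(-45)] / -5950 = +0.02185
∂h/∂y = [245·(+4.0) − 140·(+6.2)] / -5950 = -0.01882
h(676554, 3553261) = 289.2 + (+0.02185)·(-10) + (-0.01882)·(25) = 289.2 -0.218 -0.471 = 288.511 m.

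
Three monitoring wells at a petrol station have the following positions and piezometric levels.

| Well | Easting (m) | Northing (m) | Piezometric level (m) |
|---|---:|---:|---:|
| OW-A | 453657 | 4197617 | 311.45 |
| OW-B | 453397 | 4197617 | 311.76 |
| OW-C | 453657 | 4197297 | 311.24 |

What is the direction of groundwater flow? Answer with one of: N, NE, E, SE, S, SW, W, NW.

∂h/∂x = (311.76 − 311.45) / (453397 − 453657) = -0.001192
∂h/∂y = (311.24 − 311.45) / (4197297 − 4197617) = +0.0006562
Flow = −∇h = (+0.001192 east, -0.0006562 north), which points southeast.

SE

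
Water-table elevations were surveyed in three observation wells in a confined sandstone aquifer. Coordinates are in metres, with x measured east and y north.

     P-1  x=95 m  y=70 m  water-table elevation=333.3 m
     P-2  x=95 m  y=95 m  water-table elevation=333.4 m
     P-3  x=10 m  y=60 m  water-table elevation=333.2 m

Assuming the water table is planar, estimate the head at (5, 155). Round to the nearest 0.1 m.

333.6 m

Differences from P-1: to P-2 (Δx, Δy, Δh) = (0, 25, +0.1); to P-3 = (-85, -10, -0.1).
Solve a·Δx + b·Δy = Δh: det = 0·(-10) − (-85)·25 = 2125.
∂h/∂x = [(+0.1)·(-10) − (-0.1)·25] / 2125 = +0.0007059
∂h/∂y = [0·(-0.1) − (-85)·(+0.1)] / 2125 = +0.004000
h(5, 155) = 333.3 + (+0.0007059)·(-90) + (+0.004000)·(85) = 333.3 -0.064 +0.340 = 333.576 m.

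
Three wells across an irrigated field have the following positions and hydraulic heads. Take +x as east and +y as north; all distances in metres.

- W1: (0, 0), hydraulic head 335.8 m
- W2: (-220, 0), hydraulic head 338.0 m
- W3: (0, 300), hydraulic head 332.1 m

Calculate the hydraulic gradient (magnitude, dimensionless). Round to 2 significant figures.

0.016

∂h/∂x = (338.0 − 335.8) / (-220 − 0) = -0.010000
∂h/∂y = (332.1 − 335.8) / (300 − 0) = -0.01233
|∇h| = √(-0.010000² + -0.01233²) = 0.01588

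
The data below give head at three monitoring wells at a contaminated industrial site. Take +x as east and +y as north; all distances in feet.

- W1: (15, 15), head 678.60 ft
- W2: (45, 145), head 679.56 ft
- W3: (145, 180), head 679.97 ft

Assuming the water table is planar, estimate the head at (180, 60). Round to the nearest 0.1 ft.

679.2 ft

With h = a·x + b·y + c and W1 as origin, the differences give:
  30·a + 130·b = +0.96
  130·a + 165·b = +1.37
Eliminate b (×165 and ×130, subtract): -11950·a = -19.700 → a = ∂h/∂x = +0.001649
Back-substitute: b = ∂h/∂y = +0.007004.
h(180, 60) = 678.60 + (+0.001649)·(165) + (+0.007004)·(45) = 678.60 +0.272 +0.315 = 679.187 ft.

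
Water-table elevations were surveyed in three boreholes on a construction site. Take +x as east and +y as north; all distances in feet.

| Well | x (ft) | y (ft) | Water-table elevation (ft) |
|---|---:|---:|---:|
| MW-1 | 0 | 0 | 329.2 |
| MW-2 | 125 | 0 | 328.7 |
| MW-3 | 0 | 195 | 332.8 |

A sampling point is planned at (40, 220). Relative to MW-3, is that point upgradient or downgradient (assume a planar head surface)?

∂h/∂x = (328.7 − 329.2) / (125 − 0) = -0.004000
∂h/∂y = (332.8 − 329.2) / (195 − 0) = +0.01846
Head at (40, 220) = 329.2 + (-0.004000)·(40) + (+0.01846)·(220) = 333.10 ft.
That is higher than the 332.8 ft at MW-3, so the point is upgradient.

upgradient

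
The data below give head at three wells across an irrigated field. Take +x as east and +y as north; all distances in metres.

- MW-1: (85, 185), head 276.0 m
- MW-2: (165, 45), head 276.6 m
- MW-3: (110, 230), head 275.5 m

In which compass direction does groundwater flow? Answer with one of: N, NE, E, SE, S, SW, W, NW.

Taking MW-1 as reference: MW-2−MW-1 = (80, -140, +0.6); MW-3−MW-1 = (25, 45, -0.5).
Determinant of the coordinate differences = 80·45 − 25·(-140) = 7100.
∂h/∂x = [(+0.6)·45 − (-0.5)·(-140)] / 7100 = -0.006056
∂h/∂y = [80·(-0.5) − 25·(+0.6)] / 7100 = -0.007746
Flow = −∇h = (+0.006056 east, +0.007746 north), which points northeast.

NE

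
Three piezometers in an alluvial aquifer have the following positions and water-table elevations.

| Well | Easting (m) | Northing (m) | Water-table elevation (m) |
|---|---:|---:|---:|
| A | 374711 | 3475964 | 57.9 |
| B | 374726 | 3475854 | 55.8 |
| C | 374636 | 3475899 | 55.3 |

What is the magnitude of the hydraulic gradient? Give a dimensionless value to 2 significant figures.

0.027

Three-point gradient (reference A): Δ to B = (15, -110, -2.1), Δ to C = (-75, -65, -2.6).
∂h/∂x = +0.01621, ∂h/∂y = +0.02130 (det = -9225).
|∇h| = √(0.01621² + 0.02130²) = 0.02677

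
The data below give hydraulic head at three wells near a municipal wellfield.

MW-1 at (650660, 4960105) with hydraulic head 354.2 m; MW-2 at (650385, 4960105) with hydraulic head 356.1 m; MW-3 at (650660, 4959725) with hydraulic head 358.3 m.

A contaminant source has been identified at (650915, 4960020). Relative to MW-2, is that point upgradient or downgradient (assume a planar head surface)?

downgradient

∂h/∂x = (356.1 − 354.2) / (650385 − 650660) = -0.006909
∂h/∂y = (358.3 − 354.2) / (4959725 − 4960105) = -0.01079
Head at (650915, 4960020) = 354.2 + (-0.006909)·(255) + (-0.01079)·(-85) = 353.36 m.
That is lower than the 356.1 m at MW-2, so the point is downgradient.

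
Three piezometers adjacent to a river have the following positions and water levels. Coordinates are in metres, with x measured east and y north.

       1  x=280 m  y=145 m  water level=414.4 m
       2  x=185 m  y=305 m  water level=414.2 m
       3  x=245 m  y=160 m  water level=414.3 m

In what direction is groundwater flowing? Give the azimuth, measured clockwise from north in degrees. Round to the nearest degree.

With h = a·x + b·y + c and 1 as origin, the differences give:
  (-95)·a + 160·b = -0.2
  (-35)·a + 15·b = -0.1
Eliminate b (×15 and ×160, subtract): 4175·a = 13.00 → a = ∂h/∂x = +0.003114
Back-substitute: b = ∂h/∂y = +0.0005988.
Flow direction (−∇h) has components (-0.003114 E, -0.0005988 N).
Azimuth = atan2(E, N) = atan2(-0.003114, -0.0005988) = 259.1° ≈ 259°.

259°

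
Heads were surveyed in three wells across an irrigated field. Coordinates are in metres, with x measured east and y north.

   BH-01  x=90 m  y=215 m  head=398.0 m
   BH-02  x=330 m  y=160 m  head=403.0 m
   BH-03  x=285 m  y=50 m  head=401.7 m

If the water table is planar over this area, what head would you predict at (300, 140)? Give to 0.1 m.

402.3 m

With h = a·x + b·y + c and BH-01 as origin, the differences give:
  240·a + (-55)·b = +5.0
  195·a + (-165)·b = +3.7
Eliminate b (×(-165) and ×(-55), subtract): -28875·a = -621.50 → a = ∂h/∂x = +0.02152
Back-substitute: b = ∂h/∂y = +0.003013.
h(300, 140) = 398.0 + (+0.02152)·(210) + (+0.003013)·(-75) = 398.0 +4.520 -0.226 = 402.294 m.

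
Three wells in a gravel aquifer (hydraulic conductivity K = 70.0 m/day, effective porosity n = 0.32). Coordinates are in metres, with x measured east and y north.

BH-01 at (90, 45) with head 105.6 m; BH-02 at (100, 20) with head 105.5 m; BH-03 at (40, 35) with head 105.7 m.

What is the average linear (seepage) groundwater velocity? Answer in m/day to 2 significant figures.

0.86 m/day

Taking BH-01 as reference: BH-02−BH-01 = (10, -25, -0.1); BH-03−BH-01 = (-50, -10, +0.1).
Solve a·Δx + b·Δy = Δh: det = 10·(-10) − (-50)·(-25) = -1350.
∂h/∂x = [(-0.1)·(-10) − (+0.1)·(-25)] / -1350 = -0.002593
∂h/∂y = [10·(+0.1) − (-50)·(-0.1)] / -1350 = +0.002963
|∇h| = √(-0.002593² + 0.002963²) = 0.003937
Seepage velocity v = K·i/n = 70.0 × 0.003937 / 0.32 = 0.8612 m/day.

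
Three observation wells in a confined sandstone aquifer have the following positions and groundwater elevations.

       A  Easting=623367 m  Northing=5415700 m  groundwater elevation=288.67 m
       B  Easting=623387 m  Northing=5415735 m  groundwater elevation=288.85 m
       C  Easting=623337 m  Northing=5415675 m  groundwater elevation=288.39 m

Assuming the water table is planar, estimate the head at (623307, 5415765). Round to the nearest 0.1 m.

With h = a·x + b·y + c and A as origin, the differences give:
  20·a + 35·b = +0.18
  (-30)·a + (-25)·b = -0.28
Eliminate b (×(-25) and ×35, subtract): 550·a = 5.300 → a = ∂h/∂x = +0.009636
Back-substitute: b = ∂h/∂y = -0.0003636.
h(623307, 5415765) = 288.67 + (+0.009636)·(-60) + (-0.0003636)·(65) = 288.67 -0.578 -0.024 = 288.068 m.

288.1 m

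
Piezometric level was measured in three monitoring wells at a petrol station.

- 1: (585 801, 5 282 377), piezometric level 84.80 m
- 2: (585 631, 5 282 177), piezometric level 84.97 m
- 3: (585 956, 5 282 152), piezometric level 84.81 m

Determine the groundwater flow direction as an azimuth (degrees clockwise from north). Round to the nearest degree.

052°

Differences from 1: to 2 (Δx, Δy, Δh) = (-170, -200, +0.17); to 3 = (155, -225, +0.01).
Solve a·Δx + b·Δy = Δh: det = (-170)·(-225) − 155·(-200) = 69250.
∂h/∂x = [(+0.17)·(-225) − (+0.01)·(-200)] / 69250 = -0.0005235
∂h/∂y = [(-170)·(+0.01) − 155·(+0.17)] / 69250 = -0.0004051
Flow direction (−∇h) has components (+0.0005235 E, +0.0004051 N).
Azimuth = atan2(E, N) = atan2(+0.0005235, +0.0004051) = 52.3° ≈ 052°.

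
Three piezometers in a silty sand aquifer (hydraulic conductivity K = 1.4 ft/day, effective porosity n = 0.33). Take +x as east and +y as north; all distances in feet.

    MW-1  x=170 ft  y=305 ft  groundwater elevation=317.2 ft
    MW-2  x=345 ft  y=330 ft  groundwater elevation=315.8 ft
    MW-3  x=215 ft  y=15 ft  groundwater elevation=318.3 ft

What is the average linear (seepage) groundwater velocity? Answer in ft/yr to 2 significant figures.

14 ft/yr

Differences from MW-1: to MW-2 (Δx, Δy, Δh) = (175, 25, -1.4); to MW-3 = (45, -290, +1.1).
Determinant of the coordinate differences = 175·(-290) − 45·25 = -51875.
∂h/∂x = [(-1.4)·(-290) − (+1.1)·25] / -51875 = -0.007296
∂h/∂y = [175·(+1.1) − 45·(-1.4)] / -51875 = -0.004925
|∇h| = √(-0.007296² + -0.004925²) = 0.008803
Seepage velocity v = K·i/n = 1.4 × 0.008803 / 0.33 = 0.03735 ft/day = 13.64 ft/yr.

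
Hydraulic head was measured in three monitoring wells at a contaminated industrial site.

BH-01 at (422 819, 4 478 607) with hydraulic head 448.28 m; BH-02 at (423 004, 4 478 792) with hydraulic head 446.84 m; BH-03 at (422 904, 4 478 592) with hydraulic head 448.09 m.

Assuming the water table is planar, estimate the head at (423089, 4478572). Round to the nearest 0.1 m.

447.6 m

With h = a·x + b·y + c and BH-01 as origin, the differences give:
  185·a + 185·b = -1.44
  85·a + (-15)·b = -0.19
Eliminate b (×(-15) and ×185, subtract): -18500·a = 56.750 → a = ∂h/∂x = -0.003068
Back-substitute: b = ∂h/∂y = -0.004716.
h(423089, 4478572) = 448.28 + (-0.003068)·(270) + (-0.004716)·(-35) = 448.28 -0.828 +0.165 = 447.617 m.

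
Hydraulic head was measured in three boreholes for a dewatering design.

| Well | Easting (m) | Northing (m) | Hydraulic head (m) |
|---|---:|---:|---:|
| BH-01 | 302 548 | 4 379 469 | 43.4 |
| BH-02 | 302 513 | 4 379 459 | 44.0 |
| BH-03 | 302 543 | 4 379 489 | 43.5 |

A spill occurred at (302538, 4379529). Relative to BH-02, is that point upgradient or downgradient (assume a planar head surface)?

Taking BH-01 as reference: BH-02−BH-01 = (-35, -10, +0.6); BH-03−BH-01 = (-5, 20, +0.1).
Determinant of the coordinate differences = (-35)·20 − (-5)·(-10) = -750.
∂h/∂x = [(+0.6)·20 − (+0.1)·(-10)] / -750 = -0.01733
∂h/∂y = [(-35)·(+0.1) − (-5)·(+0.6)] / -750 = +0.0006667
Head at (302538, 4379529) = 43.4 + (-0.01733)·(-10) + (+0.0006667)·(60) = 43.61 m.
That is lower than the 44.0 m at BH-02, so the point is downgradient.

downgradient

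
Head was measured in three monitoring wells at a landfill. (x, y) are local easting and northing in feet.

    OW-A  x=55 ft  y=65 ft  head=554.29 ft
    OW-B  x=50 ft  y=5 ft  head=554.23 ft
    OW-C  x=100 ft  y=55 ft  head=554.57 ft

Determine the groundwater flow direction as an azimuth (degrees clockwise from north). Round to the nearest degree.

Taking OW-A as reference: OW-B−OW-A = (-5, -60, -0.06); OW-C−OW-A = (45, -10, +0.28).
Solve a·Δx + b·Δy = Δh: det = (-5)·(-10) − 45·(-60) = 2750.
∂h/∂x = [(-0.06)·(-10) − (+0.28)·(-60)] / 2750 = +0.006327
∂h/∂y = [(-5)·(+0.28) − 45·(-0.06)] / 2750 = +0.0004727
Flow direction (−∇h) has components (-0.006327 E, -0.0004727 N).
Azimuth = atan2(E, N) = atan2(-0.006327, -0.0004727) = 265.7° ≈ 266°.

266°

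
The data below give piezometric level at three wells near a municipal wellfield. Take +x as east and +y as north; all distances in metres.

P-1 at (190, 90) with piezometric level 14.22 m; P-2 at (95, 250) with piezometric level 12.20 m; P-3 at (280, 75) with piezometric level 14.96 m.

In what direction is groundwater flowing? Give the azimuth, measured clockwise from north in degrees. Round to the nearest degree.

Three-point gradient (reference P-1): Δ to P-2 = (-95, 160, -2.02), Δ to P-3 = (90, -15, +0.74).
∂h/∂x = +0.006790, ∂h/∂y = -0.008593 (det = -12975).
Flow direction (−∇h) has components (-0.006790 E, +0.008593 N).
Azimuth = atan2(E, N) = atan2(-0.006790, +0.008593) = 321.7° ≈ 322°.

322°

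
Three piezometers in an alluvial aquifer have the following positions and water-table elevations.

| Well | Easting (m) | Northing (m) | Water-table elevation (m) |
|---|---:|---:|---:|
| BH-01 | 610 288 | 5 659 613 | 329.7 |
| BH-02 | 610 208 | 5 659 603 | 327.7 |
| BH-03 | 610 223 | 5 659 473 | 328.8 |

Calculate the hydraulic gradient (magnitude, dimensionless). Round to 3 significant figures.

0.0263

Taking BH-01 as reference: BH-02−BH-01 = (-80, -10, -2.0); BH-03−BH-01 = (-65, -140, -0.9).
Solve a·Δx + b·Δy = Δh: det = (-80)·(-140) − (-65)·(-10) = 10550.
∂h/∂x = [(-2.0)·(-140) − (-0.9)·(-10)] / 10550 = +0.02569
∂h/∂y = [(-80)·(-0.9) − (-65)·(-2.0)] / 10550 = -0.005498
|∇h| = √(0.02569² + -0.005498²) = 0.02627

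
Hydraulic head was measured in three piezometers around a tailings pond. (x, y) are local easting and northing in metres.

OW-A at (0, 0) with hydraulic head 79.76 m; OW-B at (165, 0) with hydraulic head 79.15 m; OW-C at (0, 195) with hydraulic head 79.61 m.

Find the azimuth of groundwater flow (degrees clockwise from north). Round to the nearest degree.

078°

∂h/∂x = (79.15 − 79.76) / (165 − 0) = -0.003697
∂h/∂y = (79.61 − 79.76) / (195 − 0) = -0.0007692
Flow direction (−∇h) has components (+0.003697 E, +0.0007692 N).
Azimuth = atan2(E, N) = atan2(+0.003697, +0.0007692) = 78.2° ≈ 078°.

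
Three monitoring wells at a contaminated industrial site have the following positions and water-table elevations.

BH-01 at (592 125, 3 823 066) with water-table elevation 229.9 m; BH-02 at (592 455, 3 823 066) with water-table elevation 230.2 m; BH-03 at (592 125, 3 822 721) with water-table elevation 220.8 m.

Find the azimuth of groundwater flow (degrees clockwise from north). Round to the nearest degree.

∂h/∂x = (230.2 − 229.9) / (592455 − 592125) = +0.0009091
∂h/∂y = (220.8 − 229.9) / (3822721 − 3823066) = +0.02638
Flow direction (−∇h) has components (-0.0009091 E, -0.02638 N).
Azimuth = atan2(E, N) = atan2(-0.0009091, -0.02638) = 182.0° ≈ 182°.

182°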